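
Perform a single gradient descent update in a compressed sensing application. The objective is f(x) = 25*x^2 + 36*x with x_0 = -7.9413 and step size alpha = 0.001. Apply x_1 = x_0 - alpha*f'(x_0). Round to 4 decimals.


We compute the gradient at x_0 and apply the update.
f'(x) = 50*x + 36
f'(-7.9413) = 50*-7.9413 + 36 = -361.065
x_1 = -7.9413 - 0.001*-361.065 = -7.5802


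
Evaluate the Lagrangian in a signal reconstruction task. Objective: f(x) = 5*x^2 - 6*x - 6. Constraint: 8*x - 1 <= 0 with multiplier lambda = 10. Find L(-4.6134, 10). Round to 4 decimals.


Step 1: Evaluate f(x).
f(-4.6134) = 5*(-4.6134)^2 - 6*(-4.6134) - 6 = 128.0977
Step 2: Evaluate g(x).
g(-4.6134) = 8*-4.6134 - 1 = -37.9072
Step 3: Compute Lagrangian.
L = 128.0977 + 10*-37.9072 = -250.9743


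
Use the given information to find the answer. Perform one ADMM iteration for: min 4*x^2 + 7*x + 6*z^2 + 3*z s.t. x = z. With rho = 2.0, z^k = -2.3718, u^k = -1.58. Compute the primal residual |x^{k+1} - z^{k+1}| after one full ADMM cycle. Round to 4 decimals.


ADMM iteration with rho = 2.0, z^k = -2.3718, u^k = -1.58
Step 1: x-update.
Minimize 4*x^2 + 7*x + (2.0/2)*(x + 2.3718 - 1.58)^2
FOC: (2*4 + 2.0)*x = -7 + 2.0*(-2.3718 + 1.58)
x^{k+1} = -0.8584
Step 2: z-update.
Minimize 6*z^2 + 3*z + (2.0/2)*(-0.8584 - z - 1.58)^2
FOC: (2*6 + 2.0)*z = -3 + 2.0*(-0.8584 - 1.58)
z^{k+1} = -0.5626
Step 3: u-update.
u^{k+1} = -1.58 - 0.8584 + 0.5626 = -1.8757
Step 4: Primal residual = |-0.8584 + 0.5626| = 0.2957


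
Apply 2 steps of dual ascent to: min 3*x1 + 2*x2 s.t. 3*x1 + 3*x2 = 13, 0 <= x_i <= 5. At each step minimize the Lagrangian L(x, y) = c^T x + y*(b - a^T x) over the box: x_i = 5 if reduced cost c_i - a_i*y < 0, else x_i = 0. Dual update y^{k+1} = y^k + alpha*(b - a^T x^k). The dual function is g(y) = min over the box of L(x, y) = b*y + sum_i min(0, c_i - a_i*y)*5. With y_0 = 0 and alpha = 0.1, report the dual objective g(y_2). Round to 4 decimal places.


Dual ascent for LP: min 3*x1 + 2*x2, 3*x1 + 3*x2 = 13, 0 <= x_i <= 5
Step 1: y^k = 0.0, reduced costs: (3.0, 2.0)
  x^k = (0.0, 0.0), subgradient = b - a^T x = 13.0
  y^{k+1} = 0.0 + 0.1*13.0 = 1.3
Step 2: y^k = 1.3, reduced costs: (-0.9, -1.9)
  x^k = (5.0, 5.0), subgradient = b - a^T x = -17.0
  y^{k+1} = 1.3 + 0.1*-17.0 = -0.4
Dual objective at y_2 = -0.4: reduced costs (4.2, 3.2), box minimizer x = (0.0, 0.0)
g(y_2) = b*y + (c1 - a1*y)*x1 + (c2 - a2*y)*x2 = 13*(-0.4) + 4.2*0.0 + 3.2*0.0 = -5.2 + 0.0 + 0.0 = -5.2


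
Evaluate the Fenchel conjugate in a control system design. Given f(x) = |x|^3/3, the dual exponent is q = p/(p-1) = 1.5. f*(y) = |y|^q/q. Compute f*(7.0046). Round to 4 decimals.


The conjugate exponent q satisfies 1/p + 1/q = 1.
p = 3, so q = 3/(3 - 1) = 1.5
|y|^q = 7.0046^1.5 = 18.5385
f*(7.0046) = 18.5385 / 1.5 = 12.359


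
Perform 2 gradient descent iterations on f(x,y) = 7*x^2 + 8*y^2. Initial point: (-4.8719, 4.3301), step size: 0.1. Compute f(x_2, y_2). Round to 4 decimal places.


Gradient descent on f(x,y) = 7*x^2 + 8*y^2.
Starting point: (-4.8719, 4.3301), alpha = 0.1
Step 1: grad_x = 2*7*-4.8719 = -68.2066, grad_y = 2*8*4.3301 = 69.2816
  x_1 = -4.8719 - 0.1*-68.2066 = 1.9488
  y_1 = 4.3301 - 0.1*69.2816 = -2.5981
Step 2: grad_x = 2*7*1.9488 = 27.2826, grad_y = 2*8*-2.5981 = -41.569
  x_2 = 1.9488 - 0.1*27.2826 = -0.7795
  y_2 = -2.5981 - 0.1*-41.569 = 1.5588
f(-0.7795, 1.5588) = 7*(-0.7795)^2 + 8*1.5588^2 = 23.6931


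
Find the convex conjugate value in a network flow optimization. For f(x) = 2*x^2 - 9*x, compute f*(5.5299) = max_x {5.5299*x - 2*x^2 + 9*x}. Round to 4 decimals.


f*(y) = sup_x {y*x - a*x^2 - b*x} = sup_x {(y-b)*x - a*x^2}
FOC: (y - b) - 2a*x = 0 => x* = (y - b)/(2a)
x* = (5.5299 + 9)/(2*2) = 3.6325
f*(5.5299) = (y-b)^2/(4a) = (5.5299 + 9)^2/(4*2)
= 211.118/8 = 26.3897


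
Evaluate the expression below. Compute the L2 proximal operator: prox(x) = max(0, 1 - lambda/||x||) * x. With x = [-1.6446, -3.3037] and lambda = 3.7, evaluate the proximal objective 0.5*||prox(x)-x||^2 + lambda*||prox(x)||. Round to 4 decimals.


Step 1: Compute ||x||.
||x|| = 3.6904
Step 2: Compute scaling factor.
scale = max(0, 1 - 3.7/3.6904) = 0.0
Step 3: prox(x) = [-0.0, -0.0]
||prox(x)|| = 0.0
Step 4: Proximal objective.
0.5*||prox-x||^2 = 6.8096
lambda*||prox|| = 0.0
Total = 6.8096


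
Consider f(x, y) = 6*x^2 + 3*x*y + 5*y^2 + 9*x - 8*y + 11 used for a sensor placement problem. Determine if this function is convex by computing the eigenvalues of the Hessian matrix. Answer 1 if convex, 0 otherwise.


The Hessian of f(x,y) = 6*x^2 + 3*x*y + 5*y^2 + 9*x - 8*y + 11 is:
H = [[12, 3], [3, 10]]
Trace = 12 + 10 = 22
Determinant = 12*10 - (3)^2 = 111
Discriminant = (22)^2 - 4*111 = 40.0
Eigenvalues: lambda_1 = 7.8377, lambda_2 = 14.1623
The function is convex.

1


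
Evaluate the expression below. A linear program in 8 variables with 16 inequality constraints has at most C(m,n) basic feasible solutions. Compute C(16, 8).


Each vertex corresponds to some choice of n active constraints out of m, so the number of vertices is at most C(m, n) = m! / (n!(m-n)!).
m = 16, n = 8
Numerator: 16 * 15 * 14 * 13 * 12 * 11 * 10 * 9
Denominator: 8! = 40320
C(16, 8) = 12870


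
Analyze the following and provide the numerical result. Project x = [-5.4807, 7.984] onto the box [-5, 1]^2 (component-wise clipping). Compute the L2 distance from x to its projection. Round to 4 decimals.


Project each component onto [-5, 1].
clip(-5.4807) = -5.0, clip(7.984) = 1.0
Projection = [-5.0, 1.0]
Squared diffs: [0.2311, 48.7763]
Distance = sqrt(49.0074) = 7.0005


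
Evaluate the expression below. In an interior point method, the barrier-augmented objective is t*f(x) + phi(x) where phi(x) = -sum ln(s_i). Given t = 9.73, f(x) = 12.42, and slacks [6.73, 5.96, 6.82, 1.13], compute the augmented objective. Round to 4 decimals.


Step 1: Compute log-barrier.
ln values: [1.9066, 1.7851, 1.9199, 0.1222]
phi = -(1.9066 + 1.7851 + 1.9199 + 0.1222) = -5.7337
Step 2: Compute augmented objective.
t*f(x) = 9.73*12.42 = 120.8466
Total = 120.8466 - 5.7337 = 115.1129


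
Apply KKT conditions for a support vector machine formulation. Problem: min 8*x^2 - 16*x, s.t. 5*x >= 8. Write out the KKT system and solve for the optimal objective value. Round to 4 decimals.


Step 1: Try lambda = 0 (constraint inactive).
x_unc = 16/(2*8) = 1.0
Check: 5*1.0 = 5.0 < 8 -- violated!
Step 2: Constraint must be active: 5*x = 8
x* = 8/5 = 1.6
lambda = (2*8*1.6 - 16)/5 = 1.92
Step 3: Compute optimal value.
f(x*) = 8*1.6^2 - 16*1.6 = -5.12


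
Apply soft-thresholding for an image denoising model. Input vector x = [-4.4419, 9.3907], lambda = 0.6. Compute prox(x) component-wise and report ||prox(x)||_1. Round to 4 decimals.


Soft-thresholding with lambda = 0.6:
prox(-4.4419) = sign(-4.4419)*max(|-4.4419| - 0.6, 0) = -3.8419
prox(9.3907) = sign(9.3907)*max(|9.3907| - 0.6, 0) = 8.7907
prox(x) = [-3.8419, 8.7907]
||prox(x)||_1 = 3.8419 + 8.7907 = 12.6326


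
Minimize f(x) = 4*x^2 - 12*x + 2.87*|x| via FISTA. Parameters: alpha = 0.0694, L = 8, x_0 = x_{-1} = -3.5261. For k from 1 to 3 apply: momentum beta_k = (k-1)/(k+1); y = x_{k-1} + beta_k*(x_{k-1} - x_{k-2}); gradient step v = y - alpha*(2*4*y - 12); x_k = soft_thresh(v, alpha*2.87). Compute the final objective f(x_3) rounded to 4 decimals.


FISTA on f(x) = 4*x^2 - 12*x + 2.87*|x|
L = 8, alpha = 0.0694
Iteration 1: beta = 0.0, y = -3.5261 + 0.0*(-3.5261 + 3.5261) = -3.5261
  grad(y) = -40.2088, v = y - alpha*grad = -0.7356
  prox(v) = soft_thresh(-0.7356, 0.1992) = -0.5364
Iteration 2: beta = 0.3333, y = -0.5364 + 0.3333*(-0.5364 + 3.5261) = 0.4601
  grad(y) = -8.319, v = y - alpha*grad = 1.0375
  prox(v) = soft_thresh(1.0375, 0.1992) = 0.8383
Iteration 3: beta = 0.5, y = 0.8383 + 0.5*(0.8383 + 0.5364) = 1.5256
  grad(y) = 0.2052, v = y - alpha*grad = 1.5114
  prox(v) = soft_thresh(1.5114, 0.1992) = 1.3122
f(x_3) = 4*1.3122^2 - 12*1.3122 + 2.87*|1.3122| = -5.0929


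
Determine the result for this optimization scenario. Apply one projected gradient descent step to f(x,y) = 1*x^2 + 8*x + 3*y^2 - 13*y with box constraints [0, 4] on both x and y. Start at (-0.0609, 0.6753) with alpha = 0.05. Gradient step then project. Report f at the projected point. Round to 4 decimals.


Step 1: Compute gradient at (-0.0609, 0.6753).
grad_x = 2*1*-0.0609 + 8 = 7.8782
grad_y = 2*3*0.6753 - 13 = -8.9482
Step 2: Gradient step.
x_raw = -0.0609 - 0.05*7.8782 = -0.4548
y_raw = 0.6753 - 0.05*-8.9482 = 1.1227
Step 3: Project onto [0, 4].
x_proj = clip(-0.4548) = 0.0
y_proj = clip(1.1227) = 1.1227
Step 4: Evaluate f.
f(0.0, 1.1227) = -10.8138


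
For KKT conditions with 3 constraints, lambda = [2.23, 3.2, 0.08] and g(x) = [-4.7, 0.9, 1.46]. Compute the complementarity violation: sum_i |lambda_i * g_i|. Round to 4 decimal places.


KKT complementary slackness check:
lambda_1 * g_1 = 2.23 * -4.7 = -10.481
lambda_2 * g_2 = 3.2 * 0.9 = 2.88
lambda_3 * g_3 = 0.08 * 1.46 = 0.1168
Total violation = 10.481 + 2.88 + 0.1168 = 13.4778


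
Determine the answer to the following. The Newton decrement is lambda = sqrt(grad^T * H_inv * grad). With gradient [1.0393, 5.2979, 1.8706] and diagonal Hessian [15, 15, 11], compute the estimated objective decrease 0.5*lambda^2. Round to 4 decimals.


Step 1: H is diagonal, so H^(-1) * g = [0.0693, 0.3532, 0.1701].
Step 2: g^T H^(-1) g = sum_i g_i^2 / H_ii
  = (1.0393)^2/15 + (5.2979)^2/15 + (1.8706)^2/11
  = 0.072 + 1.8712 + 0.3181 = 2.2613
Step 3: Objective decrease = 0.5 * g^T H^(-1) g = 1.1306


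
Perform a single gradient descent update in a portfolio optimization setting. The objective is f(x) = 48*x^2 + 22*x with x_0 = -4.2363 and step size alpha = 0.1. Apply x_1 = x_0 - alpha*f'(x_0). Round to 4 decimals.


We compute the gradient at x_0 and apply the update.
f'(x) = 96*x + 22
f'(-4.2363) = 96*-4.2363 + 22 = -384.6848
x_1 = -4.2363 - 0.1*-384.6848 = 34.2322


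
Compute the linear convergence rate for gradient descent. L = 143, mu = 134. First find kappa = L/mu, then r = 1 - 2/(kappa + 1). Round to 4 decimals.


Step 1: Compute the condition number.
kappa = L/mu = 143/134 = 1.0672
Step 2: Compute the convergence rate.
r = 1 - 2/(kappa + 1) = 1 - 2*mu/(L + mu) = (L - mu)/(L + mu) = 9/277 = 0.0325


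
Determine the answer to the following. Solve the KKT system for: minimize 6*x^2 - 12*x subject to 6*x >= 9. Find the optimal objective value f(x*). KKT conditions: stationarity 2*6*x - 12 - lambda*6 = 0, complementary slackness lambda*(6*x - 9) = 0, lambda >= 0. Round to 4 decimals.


Step 1: Try lambda = 0 (constraint inactive).
x_unc = 12/(2*6) = 1.0
Check: 6*1.0 = 6.0 < 9 -- violated!
Step 2: Constraint must be active: 6*x = 9
x* = 9/6 = 1.5
lambda = (2*6*1.5 - 12)/6 = 1.0
Step 3: Compute optimal value.
f(x*) = 6*1.5^2 - 12*1.5 = -4.5


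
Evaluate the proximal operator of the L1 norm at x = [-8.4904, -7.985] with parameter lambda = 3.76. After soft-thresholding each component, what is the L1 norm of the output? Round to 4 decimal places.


Soft-thresholding with lambda = 3.76:
prox(-8.4904) = sign(-8.4904)*max(|-8.4904| - 3.76, 0) = -4.7304
prox(-7.985) = sign(-7.985)*max(|-7.985| - 3.76, 0) = -4.225
prox(x) = [-4.7304, -4.225]
||prox(x)||_1 = 4.7304 + 4.225 = 8.9554


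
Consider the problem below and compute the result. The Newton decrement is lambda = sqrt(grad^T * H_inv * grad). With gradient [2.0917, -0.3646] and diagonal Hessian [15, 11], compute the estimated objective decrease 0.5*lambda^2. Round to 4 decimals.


Step 1: H is diagonal, so H^(-1) * g = [0.1394, -0.0331].
Step 2: g^T H^(-1) g = sum_i g_i^2 / H_ii
  = (2.0917)^2/15 + (-0.3646)^2/11
  = 0.2917 + 0.0121 = 0.3038
Step 3: Objective decrease = 0.5 * g^T H^(-1) g = 0.1519


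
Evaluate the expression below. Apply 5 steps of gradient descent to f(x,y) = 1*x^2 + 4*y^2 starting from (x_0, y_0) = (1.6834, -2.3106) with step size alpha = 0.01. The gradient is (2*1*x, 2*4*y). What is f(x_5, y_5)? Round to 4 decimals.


Gradient descent on f(x,y) = 1*x^2 + 4*y^2.
Starting point: (1.6834, -2.3106), alpha = 0.01
Step 1: grad_x = 2*1*1.6834 = 3.3668, grad_y = 2*4*-2.3106 = -18.4848
  x_1 = 1.6834 - 0.01*3.3668 = 1.6497
  y_1 = -2.3106 - 0.01*-18.4848 = -2.1258
Step 2: grad_x = 2*1*1.6497 = 3.2995, grad_y = 2*4*-2.1258 = -17.006
  x_2 = 1.6497 - 0.01*3.2995 = 1.6167
  y_2 = -2.1258 - 0.01*-17.006 = -1.9557
Step 3: grad_x = 2*1*1.6167 = 3.2335, grad_y = 2*4*-1.9557 = -15.6455
  x_3 = 1.6167 - 0.01*3.2335 = 1.5844
  y_3 = -1.9557 - 0.01*-15.6455 = -1.7992
Step 4: grad_x = 2*1*1.5844 = 3.1688, grad_y = 2*4*-1.7992 = -14.3939
  x_4 = 1.5844 - 0.01*3.1688 = 1.5527
  y_4 = -1.7992 - 0.01*-14.3939 = -1.6553
Step 5: grad_x = 2*1*1.5527 = 3.1054, grad_y = 2*4*-1.6553 = -13.2424
  x_5 = 1.5527 - 0.01*3.1054 = 1.5217
  y_5 = -1.6553 - 0.01*-13.2424 = -1.5229
f(1.5217, -1.5229) = 1*1.5217^2 + 4*(-1.5229)^2 = 11.592


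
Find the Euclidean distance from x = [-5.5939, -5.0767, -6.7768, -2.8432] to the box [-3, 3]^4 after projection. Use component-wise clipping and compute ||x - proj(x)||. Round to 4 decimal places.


Project each component onto [-3, 3].
clip(-5.5939) = -3.0, clip(-5.0767) = -3.0, clip(-6.7768) = -3.0, clip(-2.8432) = -2.8432
Projection = [-3.0, -3.0, -3.0, -2.8432]
Squared diffs: [6.7283, 4.3127, 14.2642, 0.0]
Distance = sqrt(25.3052) = 5.0304


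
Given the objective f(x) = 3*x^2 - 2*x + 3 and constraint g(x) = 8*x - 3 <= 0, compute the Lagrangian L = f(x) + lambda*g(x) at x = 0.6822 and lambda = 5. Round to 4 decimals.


Step 1: Evaluate f(x).
f(0.6822) = 3*0.6822^2 - 2*0.6822 + 3 = 3.0318
Step 2: Evaluate g(x).
g(0.6822) = 8*0.6822 - 3 = 2.4576
Step 3: Compute Lagrangian.
L = 3.0318 + 5*2.4576 = 15.3198


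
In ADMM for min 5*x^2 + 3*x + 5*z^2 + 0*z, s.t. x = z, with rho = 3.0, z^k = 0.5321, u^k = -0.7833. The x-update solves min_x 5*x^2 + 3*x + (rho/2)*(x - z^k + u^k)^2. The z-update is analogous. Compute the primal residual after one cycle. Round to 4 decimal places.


ADMM iteration with rho = 3.0, z^k = 0.5321, u^k = -0.7833
Step 1: x-update.
Minimize 5*x^2 + 3*x + (3.0/2)*(x - 0.5321 - 0.7833)^2
FOC: (2*5 + 3.0)*x = -3 + 3.0*(0.5321 + 0.7833)
x^{k+1} = 0.0728
Step 2: z-update.
Minimize 5*z^2 + 0*z + (3.0/2)*(0.0728 - z - 0.7833)^2
FOC: (2*5 + 3.0)*z = 0 + 3.0*(0.0728 - 0.7833)
z^{k+1} = -0.164
Step 3: u-update.
u^{k+1} = -0.7833 + 0.0728 + 0.164 = -0.5466
Step 4: Primal residual = |0.0728 + 0.164| = 0.2367


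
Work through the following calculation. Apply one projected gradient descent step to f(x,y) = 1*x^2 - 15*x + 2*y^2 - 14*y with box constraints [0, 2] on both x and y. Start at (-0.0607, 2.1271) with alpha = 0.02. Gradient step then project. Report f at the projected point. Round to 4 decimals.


Step 1: Compute gradient at (-0.0607, 2.1271).
grad_x = 2*1*-0.0607 - 15 = -15.1214
grad_y = 2*2*2.1271 - 14 = -5.4916
Step 2: Gradient step.
x_raw = -0.0607 - 0.02*-15.1214 = 0.2417
y_raw = 2.1271 - 0.02*-5.4916 = 2.2369
Step 3: Project onto [0, 2].
x_proj = clip(0.2417) = 0.2417
y_proj = clip(2.2369) = 2.0
Step 4: Evaluate f.
f(0.2417, 2.0) = -23.5675


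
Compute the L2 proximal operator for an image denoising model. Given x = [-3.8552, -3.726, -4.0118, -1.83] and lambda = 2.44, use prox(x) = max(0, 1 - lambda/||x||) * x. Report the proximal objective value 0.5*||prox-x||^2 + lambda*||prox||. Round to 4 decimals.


Step 1: Compute ||x||.
||x|| = 6.9418
Step 2: Compute scaling factor.
scale = max(0, 1 - 2.44/6.9418) = 0.6485
Step 3: prox(x) = [-2.5001, -2.4163, -2.6017, -1.1868]
||prox(x)|| = 4.5018
Step 4: Proximal objective.
0.5*||prox-x||^2 = 2.9768
lambda*||prox|| = 10.9844
Total = 13.9613


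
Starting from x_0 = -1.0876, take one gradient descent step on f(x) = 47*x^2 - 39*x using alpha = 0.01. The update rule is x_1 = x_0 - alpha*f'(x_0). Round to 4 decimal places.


We compute the gradient at x_0 and apply the update.
f'(x) = 94*x - 39
f'(-1.0876) = 94*-1.0876 - 39 = -141.2344
x_1 = -1.0876 - 0.01*-141.2344 = 0.3247


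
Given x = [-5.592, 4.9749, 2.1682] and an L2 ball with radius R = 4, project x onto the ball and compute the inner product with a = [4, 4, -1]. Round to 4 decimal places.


Step 1: Compute ||x|| (intermediates to 6 decimals).
||x|| = sqrt((-5.592)^2 + 4.9749^2 + 2.1682^2) = 7.79238
Step 2: Project.
Since ||x|| > R, scale = R/||x|| = 4/7.79238 = 0.513322, proj(x) = scale * x
proj(x) = [-2.870497, 2.553726, 1.112985]
Step 3: Dot product.
a^T * proj(x) = 4*(-2.870497) + 4*2.553726 - 1*1.112985 = -2.3801


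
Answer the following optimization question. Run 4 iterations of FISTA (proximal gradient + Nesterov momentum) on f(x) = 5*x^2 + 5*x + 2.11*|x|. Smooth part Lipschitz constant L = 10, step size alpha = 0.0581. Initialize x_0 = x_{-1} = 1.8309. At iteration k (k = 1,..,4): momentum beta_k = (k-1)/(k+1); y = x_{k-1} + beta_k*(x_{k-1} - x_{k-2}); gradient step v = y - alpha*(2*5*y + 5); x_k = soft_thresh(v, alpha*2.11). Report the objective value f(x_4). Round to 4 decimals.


FISTA on f(x) = 5*x^2 + 5*x + 2.11*|x|
L = 10, alpha = 0.0581
Iteration 1: beta = 0.0, y = 1.8309 + 0.0*(1.8309 - 1.8309) = 1.8309
  grad(y) = 23.309, v = y - alpha*grad = 0.4766
  prox(v) = soft_thresh(0.4766, 0.1226) = 0.3541
Iteration 2: beta = 0.3333, y = 0.3541 + 0.3333*(0.3541 - 1.8309) = -0.1382
  grad(y) = 3.6177, v = y - alpha*grad = -0.3484
  prox(v) = soft_thresh(-0.3484, 0.1226) = -0.2258
Iteration 3: beta = 0.5, y = -0.2258 + 0.5*(-0.2258 - 0.3541) = -0.5158
  grad(y) = -0.1577, v = y - alpha*grad = -0.5066
  prox(v) = soft_thresh(-0.5066, 0.1226) = -0.384
Iteration 4: beta = 0.6, y = -0.384 + 0.6*(-0.384 + 0.2258) = -0.4789
  grad(y) = 0.2107, v = y - alpha*grad = -0.4912
  prox(v) = soft_thresh(-0.4912, 0.1226) = -0.3686
f(x_4) = 5*(-0.3686)^2 + 5*(-0.3686) + 2.11*|-0.3686| = -0.3859


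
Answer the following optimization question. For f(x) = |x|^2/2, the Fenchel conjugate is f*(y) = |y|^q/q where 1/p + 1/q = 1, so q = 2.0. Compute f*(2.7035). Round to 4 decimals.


The conjugate exponent q satisfies 1/p + 1/q = 1.
p = 2, so q = 2/(2 - 1) = 2.0
|y|^q = 2.7035^2.0 = 7.3089
f*(2.7035) = 7.3089 / 2.0 = 3.6545


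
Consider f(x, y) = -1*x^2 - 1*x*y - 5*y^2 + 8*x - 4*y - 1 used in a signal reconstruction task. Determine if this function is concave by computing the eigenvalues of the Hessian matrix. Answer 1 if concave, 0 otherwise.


The Hessian of f(x,y) = -1*x^2 - 1*x*y - 5*y^2 + 8*x - 4*y - 1 is:
H = [[-2, -1], [-1, -10]]
Trace = -2 - 10 = -12
Determinant = -2*-10 - (-1)^2 = 19
Discriminant = (-12)^2 - 4*19 = 68.0
Eigenvalues: lambda_1 = -10.1231, lambda_2 = -1.8769
The function is concave.

1


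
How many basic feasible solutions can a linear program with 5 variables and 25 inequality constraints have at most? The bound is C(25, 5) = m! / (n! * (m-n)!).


Each vertex corresponds to some choice of n active constraints out of m, so the number of vertices is at most C(m, n) = m! / (n!(m-n)!).
m = 25, n = 5
Numerator: 25 * 24 * 23 * 22 * 21
Denominator: 5! = 120
C(25, 5) = 53130


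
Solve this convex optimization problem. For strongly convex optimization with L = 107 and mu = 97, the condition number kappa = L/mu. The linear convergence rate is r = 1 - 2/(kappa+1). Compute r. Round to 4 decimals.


Step 1: Compute the condition number.
kappa = L/mu = 107/97 = 1.1031
Step 2: Compute the convergence rate.
r = 1 - 2/(kappa + 1) = 1 - 2*mu/(L + mu) = (L - mu)/(L + mu) = 10/204 = 0.049


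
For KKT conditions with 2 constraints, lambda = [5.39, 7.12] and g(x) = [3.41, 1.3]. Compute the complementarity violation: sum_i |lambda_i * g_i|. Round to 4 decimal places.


KKT complementary slackness check:
lambda_1 * g_1 = 5.39 * 3.41 = 18.3799
lambda_2 * g_2 = 7.12 * 1.3 = 9.256
Total violation = 18.3799 + 9.256 = 27.6359


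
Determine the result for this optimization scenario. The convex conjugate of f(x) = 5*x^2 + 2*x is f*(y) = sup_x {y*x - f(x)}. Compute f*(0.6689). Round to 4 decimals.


f*(y) = sup_x {y*x - a*x^2 - b*x} = sup_x {(y-b)*x - a*x^2}
FOC: (y - b) - 2a*x = 0 => x* = (y - b)/(2a)
x* = (0.6689 - 2)/(2*5) = -0.1331
f*(0.6689) = (y-b)^2/(4a) = (0.6689 - 2)^2/(4*5)
= 1.7718/20 = 0.0886


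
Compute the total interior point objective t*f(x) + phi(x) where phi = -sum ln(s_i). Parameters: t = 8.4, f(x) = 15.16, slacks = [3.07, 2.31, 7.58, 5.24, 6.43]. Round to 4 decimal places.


Step 1: Compute log-barrier.
ln values: [1.1217, 0.8372, 2.0255, 1.6563, 1.861]
phi = -(1.1217 + 0.8372 + 2.0255 + 1.6563 + 1.861) = -7.5017
Step 2: Compute augmented objective.
t*f(x) = 8.4*15.16 = 127.344
Total = 127.344 - 7.5017 = 119.8423


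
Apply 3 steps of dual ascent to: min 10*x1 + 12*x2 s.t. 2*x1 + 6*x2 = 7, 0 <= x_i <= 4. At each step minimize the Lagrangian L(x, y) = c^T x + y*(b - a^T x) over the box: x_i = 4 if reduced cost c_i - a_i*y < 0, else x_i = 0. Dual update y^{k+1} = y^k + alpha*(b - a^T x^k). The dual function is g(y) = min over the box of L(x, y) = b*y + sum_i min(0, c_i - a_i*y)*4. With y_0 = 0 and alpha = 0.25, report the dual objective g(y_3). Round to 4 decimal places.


Dual ascent for LP: min 10*x1 + 12*x2, 2*x1 + 6*x2 = 7, 0 <= x_i <= 4
Step 1: y^k = 0.0, reduced costs: (10.0, 12.0)
  x^k = (0.0, 0.0), subgradient = b - a^T x = 7.0
  y^{k+1} = 0.0 + 0.25*7.0 = 1.75
Step 2: y^k = 1.75, reduced costs: (6.5, 1.5)
  x^k = (0.0, 0.0), subgradient = b - a^T x = 7.0
  y^{k+1} = 1.75 + 0.25*7.0 = 3.5
Step 3: y^k = 3.5, reduced costs: (3.0, -9.0)
  x^k = (0.0, 4.0), subgradient = b - a^T x = -17.0
  y^{k+1} = 3.5 + 0.25*-17.0 = -0.75
Dual objective at y_3 = -0.75: reduced costs (11.5, 16.5), box minimizer x = (0.0, 0.0)
g(y_3) = b*y + (c1 - a1*y)*x1 + (c2 - a2*y)*x2 = 7*(-0.75) + 11.5*0.0 + 16.5*0.0 = -5.25 + 0.0 + 0.0 = -5.25


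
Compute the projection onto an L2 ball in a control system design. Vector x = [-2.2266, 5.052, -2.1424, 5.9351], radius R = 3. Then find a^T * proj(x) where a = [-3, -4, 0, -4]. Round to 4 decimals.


Step 1: Compute ||x|| (intermediates to 6 decimals).
||x|| = sqrt((-2.2266)^2 + 5.052^2 + (-2.1424)^2 + 5.9351^2) = 8.384256
Step 2: Project.
Since ||x|| > R, scale = R/||x|| = 3/8.384256 = 0.357814, proj(x) = scale * x
proj(x) = [-0.796709, 1.807676, -0.766581, 2.123662]
Step 3: Dot product.
a^T * proj(x) = -3*(-0.796709) - 4*1.807676 + 0*(-0.766581) - 4*2.123662 = -13.3352


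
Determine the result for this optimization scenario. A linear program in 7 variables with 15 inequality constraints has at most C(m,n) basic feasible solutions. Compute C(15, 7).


Each vertex corresponds to some choice of n active constraints out of m, so the number of vertices is at most C(m, n) = m! / (n!(m-n)!).
m = 15, n = 7
Numerator: 15 * 14 * 13 * 12 * 11 * 10 * 9
Denominator: 7! = 5040
C(15, 7) = 6435


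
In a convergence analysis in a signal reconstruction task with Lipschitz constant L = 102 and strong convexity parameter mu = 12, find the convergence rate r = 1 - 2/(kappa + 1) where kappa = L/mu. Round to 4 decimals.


Step 1: Compute the condition number.
kappa = L/mu = 102/12 = 8.5
Step 2: Compute the convergence rate.
r = 1 - 2/(kappa + 1) = 1 - 2*mu/(L + mu) = (L - mu)/(L + mu) = 90/114 = 0.7895


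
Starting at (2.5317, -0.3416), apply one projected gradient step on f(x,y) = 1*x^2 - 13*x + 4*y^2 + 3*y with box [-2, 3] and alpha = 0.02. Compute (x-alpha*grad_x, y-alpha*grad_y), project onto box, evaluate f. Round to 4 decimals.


Step 1: Compute gradient at (2.5317, -0.3416).
grad_x = 2*1*2.5317 - 13 = -7.9366
grad_y = 2*4*-0.3416 + 3 = 0.2672
Step 2: Gradient step.
x_raw = 2.5317 - 0.02*-7.9366 = 2.6904
y_raw = -0.3416 - 0.02*0.2672 = -0.3469
Step 3: Project onto [-2, 3].
x_proj = clip(2.6904) = 2.6904
y_proj = clip(-0.3469) = -0.3469
Step 4: Evaluate f.
f(2.6904, -0.3469) = -28.2965


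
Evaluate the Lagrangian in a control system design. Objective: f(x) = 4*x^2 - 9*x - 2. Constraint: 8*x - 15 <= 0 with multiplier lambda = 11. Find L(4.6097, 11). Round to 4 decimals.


Step 1: Evaluate f(x).
f(4.6097) = 4*4.6097^2 - 9*4.6097 - 2 = 41.51
Step 2: Evaluate g(x).
g(4.6097) = 8*4.6097 - 15 = 21.8776
Step 3: Compute Lagrangian.
L = 41.51 + 11*21.8776 = 282.1636


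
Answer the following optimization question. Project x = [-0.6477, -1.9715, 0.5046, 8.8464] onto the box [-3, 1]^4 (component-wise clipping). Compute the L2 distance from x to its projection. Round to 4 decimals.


Project each component onto [-3, 1].
clip(-0.6477) = -0.6477, clip(-1.9715) = -1.9715, clip(0.5046) = 0.5046, clip(8.8464) = 1.0
Projection = [-0.6477, -1.9715, 0.5046, 1.0]
Squared diffs: [0.0, 0.0, 0.0, 61.566]
Distance = sqrt(61.566) = 7.8464


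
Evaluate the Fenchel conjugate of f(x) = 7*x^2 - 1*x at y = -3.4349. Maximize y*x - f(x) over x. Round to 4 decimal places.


f*(y) = sup_x {y*x - a*x^2 - b*x} = sup_x {(y-b)*x - a*x^2}
FOC: (y - b) - 2a*x = 0 => x* = (y - b)/(2a)
x* = (-3.4349 + 1)/(2*7) = -0.1739
f*(-3.4349) = (y-b)^2/(4a) = (-3.4349 + 1)^2/(4*7)
= 5.9287/28 = 0.2117


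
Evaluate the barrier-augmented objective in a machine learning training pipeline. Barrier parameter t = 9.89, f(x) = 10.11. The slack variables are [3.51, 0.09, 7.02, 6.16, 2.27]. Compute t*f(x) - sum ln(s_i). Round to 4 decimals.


Step 1: Compute log-barrier.
ln values: [1.2556, -2.4079, 1.9488, 1.8181, 0.8198]
phi = -(1.2556 - 2.4079 + 1.9488 + 1.8181 + 0.8198) = -3.4343
Step 2: Compute augmented objective.
t*f(x) = 9.89*10.11 = 99.9879
Total = 99.9879 - 3.4343 = 96.5536


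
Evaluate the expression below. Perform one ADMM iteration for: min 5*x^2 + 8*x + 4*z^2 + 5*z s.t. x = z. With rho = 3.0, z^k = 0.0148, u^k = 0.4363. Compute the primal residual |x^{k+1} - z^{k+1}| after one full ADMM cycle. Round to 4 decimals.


ADMM iteration with rho = 3.0, z^k = 0.0148, u^k = 0.4363
Step 1: x-update.
Minimize 5*x^2 + 8*x + (3.0/2)*(x - 0.0148 + 0.4363)^2
FOC: (2*5 + 3.0)*x = -8 + 3.0*(0.0148 - 0.4363)
x^{k+1} = -0.7127
Step 2: z-update.
Minimize 4*z^2 + 5*z + (3.0/2)*(-0.7127 - z + 0.4363)^2
FOC: (2*4 + 3.0)*z = -5 + 3.0*(-0.7127 + 0.4363)
z^{k+1} = -0.5299
Step 3: u-update.
u^{k+1} = 0.4363 - 0.7127 + 0.5299 = 0.2536
Step 4: Primal residual = |-0.7127 + 0.5299| = 0.1827


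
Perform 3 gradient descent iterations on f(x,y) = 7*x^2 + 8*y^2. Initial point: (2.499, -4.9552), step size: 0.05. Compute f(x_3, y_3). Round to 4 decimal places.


Gradient descent on f(x,y) = 7*x^2 + 8*y^2.
Starting point: (2.499, -4.9552), alpha = 0.05
Step 1: grad_x = 2*7*2.499 = 34.986, grad_y = 2*8*-4.9552 = -79.2832
  x_1 = 2.499 - 0.05*34.986 = 0.7497
  y_1 = -4.9552 - 0.05*-79.2832 = -0.991
Step 2: grad_x = 2*7*0.7497 = 10.4958, grad_y = 2*8*-0.991 = -15.8566
  x_2 = 0.7497 - 0.05*10.4958 = 0.2249
  y_2 = -0.991 - 0.05*-15.8566 = -0.1982
Step 3: grad_x = 2*7*0.2249 = 3.1487, grad_y = 2*8*-0.1982 = -3.1713
  x_3 = 0.2249 - 0.05*3.1487 = 0.0675
  y_3 = -0.1982 - 0.05*-3.1713 = -0.0396
f(0.0675, -0.0396) = 7*0.0675^2 + 8*(-0.0396)^2 = 0.0444


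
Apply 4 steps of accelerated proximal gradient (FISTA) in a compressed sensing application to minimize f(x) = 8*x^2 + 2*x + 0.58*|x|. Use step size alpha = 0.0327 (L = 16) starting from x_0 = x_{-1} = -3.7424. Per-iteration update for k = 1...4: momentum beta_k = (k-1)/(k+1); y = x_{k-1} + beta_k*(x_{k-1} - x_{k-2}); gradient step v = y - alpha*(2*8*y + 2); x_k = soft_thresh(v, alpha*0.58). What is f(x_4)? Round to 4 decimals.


FISTA on f(x) = 8*x^2 + 2*x + 0.58*|x|
L = 16, alpha = 0.0327
Iteration 1: beta = 0.0, y = -3.7424 + 0.0*(-3.7424 + 3.7424) = -3.7424
  grad(y) = -57.8784, v = y - alpha*grad = -1.8498
  prox(v) = soft_thresh(-1.8498, 0.019) = -1.8308
Iteration 2: beta = 0.3333, y = -1.8308 + 0.3333*(-1.8308 + 3.7424) = -1.1936
  grad(y) = -17.0978, v = y - alpha*grad = -0.6345
  prox(v) = soft_thresh(-0.6345, 0.019) = -0.6155
Iteration 3: beta = 0.5, y = -0.6155 + 0.5*(-0.6155 + 1.8308) = -0.0079
  grad(y) = 1.8733, v = y - alpha*grad = -0.0692
  prox(v) = soft_thresh(-0.0692, 0.019) = -0.0502
Iteration 4: beta = 0.6, y = -0.0502 + 0.6*(-0.0502 + 0.6155) = 0.289
  grad(y) = 6.6239, v = y - alpha*grad = 0.0724
  prox(v) = soft_thresh(0.0724, 0.019) = 0.0534
f(x_4) = 8*0.0534^2 + 2*0.0534 + 0.58*|0.0534| = 0.1607


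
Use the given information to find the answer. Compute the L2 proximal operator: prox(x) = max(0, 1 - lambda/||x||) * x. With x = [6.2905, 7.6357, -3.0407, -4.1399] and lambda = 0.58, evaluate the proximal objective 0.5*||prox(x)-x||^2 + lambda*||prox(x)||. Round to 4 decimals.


Step 1: Compute ||x||.
||x|| = 11.1471
Step 2: Compute scaling factor.
scale = max(0, 1 - 0.58/11.1471) = 0.948
Step 3: prox(x) = [5.9632, 7.2384, -2.8825, -3.9245]
||prox(x)|| = 10.5671
Step 4: Proximal objective.
0.5*||prox-x||^2 = 0.1682
lambda*||prox|| = 6.1289
Total = 6.2971


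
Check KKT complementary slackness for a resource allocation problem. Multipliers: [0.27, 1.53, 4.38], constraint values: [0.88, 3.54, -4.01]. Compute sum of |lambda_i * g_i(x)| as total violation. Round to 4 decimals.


KKT complementary slackness check:
lambda_1 * g_1 = 0.27 * 0.88 = 0.2376
lambda_2 * g_2 = 1.53 * 3.54 = 5.4162
lambda_3 * g_3 = 4.38 * -4.01 = -17.5638
Total violation = 0.2376 + 5.4162 + 17.5638 = 23.2176


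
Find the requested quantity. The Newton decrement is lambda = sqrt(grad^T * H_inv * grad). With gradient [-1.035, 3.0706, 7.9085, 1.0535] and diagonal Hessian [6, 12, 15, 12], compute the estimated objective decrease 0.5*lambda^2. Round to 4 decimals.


Step 1: H is diagonal, so H^(-1) * g = [-0.1725, 0.2559, 0.5272, 0.0878].
Step 2: g^T H^(-1) g = sum_i g_i^2 / H_ii
  = (-1.035)^2/6 + (3.0706)^2/12 + (7.9085)^2/15 + (1.0535)^2/12
  = 0.1785 + 0.7857 + 4.1696 + 0.0925 = 5.2264
Step 3: Objective decrease = 0.5 * g^T H^(-1) g = 2.6132


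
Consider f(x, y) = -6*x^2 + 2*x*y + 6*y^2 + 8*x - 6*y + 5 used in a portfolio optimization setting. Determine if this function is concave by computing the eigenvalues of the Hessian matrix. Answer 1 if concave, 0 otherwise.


The Hessian of f(x,y) = -6*x^2 + 2*x*y + 6*y^2 + 8*x - 6*y + 5 is:
H = [[-12, 2], [2, 12]]
Trace = -12 + 12 = 0
Determinant = -12*12 - (2)^2 = -148
Discriminant = (0)^2 - 4*-148 = 592.0
Eigenvalues: lambda_1 = -12.1655, lambda_2 = 12.1655
The function is not concave.

0


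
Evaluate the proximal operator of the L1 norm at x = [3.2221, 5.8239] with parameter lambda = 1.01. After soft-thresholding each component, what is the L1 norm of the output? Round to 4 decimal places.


Soft-thresholding with lambda = 1.01:
prox(3.2221) = sign(3.2221)*max(|3.2221| - 1.01, 0) = 2.2121
prox(5.8239) = sign(5.8239)*max(|5.8239| - 1.01, 0) = 4.8139
prox(x) = [2.2121, 4.8139]
||prox(x)||_1 = 2.2121 + 4.8139 = 7.026


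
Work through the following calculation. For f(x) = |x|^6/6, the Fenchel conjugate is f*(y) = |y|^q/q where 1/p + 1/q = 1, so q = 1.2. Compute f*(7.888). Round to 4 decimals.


The conjugate exponent q satisfies 1/p + 1/q = 1.
p = 6, so q = 6/(6 - 1) = 1.2
|y|^q = 7.888^1.2 = 11.9223
f*(7.888) = 11.9223 / 1.2 = 9.9353


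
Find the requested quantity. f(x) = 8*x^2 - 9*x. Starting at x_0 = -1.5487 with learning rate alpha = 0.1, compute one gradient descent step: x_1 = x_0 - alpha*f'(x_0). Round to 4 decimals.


We compute the gradient at x_0 and apply the update.
f'(x) = 16*x - 9
f'(-1.5487) = 16*-1.5487 - 9 = -33.7792
x_1 = -1.5487 - 0.1*-33.7792 = 1.8292


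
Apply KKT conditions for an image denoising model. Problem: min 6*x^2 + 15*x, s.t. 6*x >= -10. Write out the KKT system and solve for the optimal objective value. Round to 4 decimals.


Step 1: Try lambda = 0 (constraint inactive).
Stationarity: 2*6*x + 15 = 0
x* = -15/(2*6) = -1.25
Check constraint: 6*-1.25 = -7.5 >= -10 -- satisfied.
Step 2: Compute optimal value.
f(x*) = 6*(-1.25)^2 + 15*(-1.25) = -9.375


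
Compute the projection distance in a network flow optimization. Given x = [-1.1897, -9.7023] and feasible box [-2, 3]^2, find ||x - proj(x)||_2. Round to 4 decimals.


Project each component onto [-2, 3].
clip(-1.1897) = -1.1897, clip(-9.7023) = -2.0
Projection = [-1.1897, -2.0]
Squared diffs: [0.0, 59.3254]
Distance = sqrt(59.3254) = 7.7023


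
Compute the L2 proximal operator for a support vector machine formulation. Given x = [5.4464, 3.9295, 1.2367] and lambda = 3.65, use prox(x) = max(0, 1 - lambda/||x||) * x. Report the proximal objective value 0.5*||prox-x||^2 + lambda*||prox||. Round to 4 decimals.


Step 1: Compute ||x||.
||x|| = 6.8289
Step 2: Compute scaling factor.
scale = max(0, 1 - 3.65/6.8289) = 0.4655
Step 3: prox(x) = [2.5353, 1.8292, 0.5757]
||prox(x)|| = 3.1789
Step 4: Proximal objective.
0.5*||prox-x||^2 = 6.6613
lambda*||prox|| = 11.603
Total = 18.2642


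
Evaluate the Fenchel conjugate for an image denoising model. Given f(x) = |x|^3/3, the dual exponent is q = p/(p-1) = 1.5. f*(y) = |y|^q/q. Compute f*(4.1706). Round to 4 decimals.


The conjugate exponent q satisfies 1/p + 1/q = 1.
p = 3, so q = 3/(3 - 1) = 1.5
|y|^q = 4.1706^1.5 = 8.5172
f*(4.1706) = 8.5172 / 1.5 = 5.6781


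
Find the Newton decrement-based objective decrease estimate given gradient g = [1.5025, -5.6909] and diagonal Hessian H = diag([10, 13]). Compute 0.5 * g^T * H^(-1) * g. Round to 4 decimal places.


Step 1: H is diagonal, so H^(-1) * g = [0.1503, -0.4378].
Step 2: g^T H^(-1) g = sum_i g_i^2 / H_ii
  = (1.5025)^2/10 + (-5.6909)^2/13
  = 0.2258 + 2.4913 = 2.717
Step 3: Objective decrease = 0.5 * g^T H^(-1) g = 1.3585


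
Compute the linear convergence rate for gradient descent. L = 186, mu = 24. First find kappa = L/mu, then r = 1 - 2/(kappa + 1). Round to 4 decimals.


Step 1: Compute the condition number.
kappa = L/mu = 186/24 = 7.75
Step 2: Compute the convergence rate.
r = 1 - 2/(kappa + 1) = 1 - 2*mu/(L + mu) = (L - mu)/(L + mu) = 162/210 = 0.7714


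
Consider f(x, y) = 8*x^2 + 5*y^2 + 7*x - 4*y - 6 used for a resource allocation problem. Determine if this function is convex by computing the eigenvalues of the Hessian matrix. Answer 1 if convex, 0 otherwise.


The Hessian of f(x,y) = 8*x^2 + 5*y^2 + 7*x - 4*y - 6 is:
H = [[16, 0], [0, 10]]
Trace = 16 + 10 = 26
Determinant = 16*10 - (0)^2 = 160
Discriminant = (26)^2 - 4*160 = 36.0
Eigenvalues: lambda_1 = 10.0, lambda_2 = 16.0
The function is convex.

1


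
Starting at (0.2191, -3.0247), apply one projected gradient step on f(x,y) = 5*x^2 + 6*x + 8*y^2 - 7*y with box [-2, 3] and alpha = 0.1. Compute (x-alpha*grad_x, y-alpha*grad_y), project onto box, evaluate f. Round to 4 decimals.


Step 1: Compute gradient at (0.2191, -3.0247).
grad_x = 2*5*0.2191 + 6 = 8.191
grad_y = 2*8*-3.0247 - 7 = -55.3952
Step 2: Gradient step.
x_raw = 0.2191 - 0.1*8.191 = -0.6
y_raw = -3.0247 - 0.1*-55.3952 = 2.5148
Step 3: Project onto [-2, 3].
x_proj = clip(-0.6) = -0.6
y_proj = clip(2.5148) = 2.5148
Step 4: Evaluate f.
f(-0.6, 2.5148) = 31.1908


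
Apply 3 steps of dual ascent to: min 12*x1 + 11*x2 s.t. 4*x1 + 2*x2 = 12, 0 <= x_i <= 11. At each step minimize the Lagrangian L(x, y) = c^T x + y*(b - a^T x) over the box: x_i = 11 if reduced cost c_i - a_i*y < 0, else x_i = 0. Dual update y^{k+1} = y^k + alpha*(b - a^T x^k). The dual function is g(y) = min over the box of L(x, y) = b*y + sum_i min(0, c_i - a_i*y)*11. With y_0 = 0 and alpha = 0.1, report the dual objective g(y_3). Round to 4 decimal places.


Dual ascent for LP: min 12*x1 + 11*x2, 4*x1 + 2*x2 = 12, 0 <= x_i <= 11
Step 1: y^k = 0.0, reduced costs: (12.0, 11.0)
  x^k = (0.0, 0.0), subgradient = b - a^T x = 12.0
  y^{k+1} = 0.0 + 0.1*12.0 = 1.2
Step 2: y^k = 1.2, reduced costs: (7.2, 8.6)
  x^k = (0.0, 0.0), subgradient = b - a^T x = 12.0
  y^{k+1} = 1.2 + 0.1*12.0 = 2.4
Step 3: y^k = 2.4, reduced costs: (2.4, 6.2)
  x^k = (0.0, 0.0), subgradient = b - a^T x = 12.0
  y^{k+1} = 2.4 + 0.1*12.0 = 3.6
Dual objective at y_3 = 3.6: reduced costs (-2.4, 3.8), box minimizer x = (11.0, 0.0)
g(y_3) = b*y + (c1 - a1*y)*x1 + (c2 - a2*y)*x2 = 12*3.6 + (-2.4)*11.0 + 3.8*0.0 = 43.2 - 26.4 + 0.0 = 16.8


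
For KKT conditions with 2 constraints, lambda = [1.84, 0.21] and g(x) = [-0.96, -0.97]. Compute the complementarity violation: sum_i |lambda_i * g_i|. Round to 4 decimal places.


KKT complementary slackness check:
lambda_1 * g_1 = 1.84 * -0.96 = -1.7664
lambda_2 * g_2 = 0.21 * -0.97 = -0.2037
Total violation = 1.7664 + 0.2037 = 1.9701


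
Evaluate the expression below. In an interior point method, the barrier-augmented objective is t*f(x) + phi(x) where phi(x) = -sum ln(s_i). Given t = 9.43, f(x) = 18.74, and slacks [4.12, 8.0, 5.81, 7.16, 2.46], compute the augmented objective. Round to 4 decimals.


Step 1: Compute log-barrier.
ln values: [1.4159, 2.0794, 1.7596, 1.9685, 0.9002]
phi = -(1.4159 + 2.0794 + 1.7596 + 1.9685 + 0.9002) = -8.1235
Step 2: Compute augmented objective.
t*f(x) = 9.43*18.74 = 176.7182
Total = 176.7182 - 8.1235 = 168.5947


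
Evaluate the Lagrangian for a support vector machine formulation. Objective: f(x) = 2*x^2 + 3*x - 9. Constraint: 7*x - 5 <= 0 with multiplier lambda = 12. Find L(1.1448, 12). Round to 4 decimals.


Step 1: Evaluate f(x).
f(1.1448) = 2*1.1448^2 + 3*1.1448 - 9 = -2.9445
Step 2: Evaluate g(x).
g(1.1448) = 7*1.1448 - 5 = 3.0136
Step 3: Compute Lagrangian.
L = -2.9445 + 12*3.0136 = 33.2187


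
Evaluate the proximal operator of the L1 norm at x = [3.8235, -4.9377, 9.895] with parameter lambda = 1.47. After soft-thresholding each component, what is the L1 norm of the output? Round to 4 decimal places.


Soft-thresholding with lambda = 1.47:
prox(3.8235) = sign(3.8235)*max(|3.8235| - 1.47, 0) = 2.3535
prox(-4.9377) = sign(-4.9377)*max(|-4.9377| - 1.47, 0) = -3.4677
prox(9.895) = sign(9.895)*max(|9.895| - 1.47, 0) = 8.425
prox(x) = [2.3535, -3.4677, 8.425]
||prox(x)||_1 = 2.3535 + 3.4677 + 8.425 = 14.2462


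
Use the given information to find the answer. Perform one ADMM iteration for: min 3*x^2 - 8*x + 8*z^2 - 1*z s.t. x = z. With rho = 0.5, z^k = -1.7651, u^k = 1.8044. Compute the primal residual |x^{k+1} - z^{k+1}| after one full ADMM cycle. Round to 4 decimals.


ADMM iteration with rho = 0.5, z^k = -1.7651, u^k = 1.8044
Step 1: x-update.
Minimize 3*x^2 - 8*x + (0.5/2)*(x + 1.7651 + 1.8044)^2
FOC: (2*3 + 0.5)*x = 8 + 0.5*(-1.7651 - 1.8044)
x^{k+1} = 0.9562
Step 2: z-update.
Minimize 8*z^2 - 1*z + (0.5/2)*(0.9562 - z + 1.8044)^2
FOC: (2*8 + 0.5)*z = 1 + 0.5*(0.9562 + 1.8044)
z^{k+1} = 0.1443
Step 3: u-update.
u^{k+1} = 1.8044 + 0.9562 - 0.1443 = 2.6163
Step 4: Primal residual = |0.9562 - 0.1443| = 0.8119


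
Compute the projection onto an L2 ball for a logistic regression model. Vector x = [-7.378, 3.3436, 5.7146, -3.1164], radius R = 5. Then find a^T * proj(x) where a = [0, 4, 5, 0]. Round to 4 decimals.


Step 1: Compute ||x|| (intermediates to 6 decimals).
||x|| = sqrt((-7.378)^2 + 3.3436^2 + 5.7146^2 + (-3.1164)^2) = 10.391494
Step 2: Project.
Since ||x|| > R, scale = R/||x|| = 5/10.391494 = 0.481163, proj(x) = scale * x
proj(x) = [-3.550021, 1.608817, 2.749654, -1.499496]
Step 3: Dot product.
a^T * proj(x) = 0*(-3.550021) + 4*1.608817 + 5*2.749654 + 0*(-1.499496) = 20.1835


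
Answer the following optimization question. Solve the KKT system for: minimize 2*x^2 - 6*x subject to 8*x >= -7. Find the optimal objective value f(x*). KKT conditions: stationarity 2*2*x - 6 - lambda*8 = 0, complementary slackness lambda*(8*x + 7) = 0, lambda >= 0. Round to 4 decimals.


Step 1: Try lambda = 0 (constraint inactive).
Stationarity: 2*2*x - 6 = 0
x* = 6/(2*2) = 1.5
Check constraint: 8*1.5 = 12.0 >= -7 -- satisfied.
Step 2: Compute optimal value.
f(x*) = 2*1.5^2 - 6*1.5 = -4.5


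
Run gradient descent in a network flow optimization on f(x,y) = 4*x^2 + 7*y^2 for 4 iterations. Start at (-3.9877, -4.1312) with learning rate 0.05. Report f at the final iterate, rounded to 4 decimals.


Gradient descent on f(x,y) = 4*x^2 + 7*y^2.
Starting point: (-3.9877, -4.1312), alpha = 0.05
Step 1: grad_x = 2*4*-3.9877 = -31.9016, grad_y = 2*7*-4.1312 = -57.8368
  x_1 = -3.9877 - 0.05*-31.9016 = -2.3926
  y_1 = -4.1312 - 0.05*-57.8368 = -1.2394
Step 2: grad_x = 2*4*-2.3926 = -19.141, grad_y = 2*7*-1.2394 = -17.351
  x_2 = -2.3926 - 0.05*-19.141 = -1.4356
  y_2 = -1.2394 - 0.05*-17.351 = -0.3718
Step 3: grad_x = 2*4*-1.4356 = -11.4846, grad_y = 2*7*-0.3718 = -5.2053
  x_3 = -1.4356 - 0.05*-11.4846 = -0.8613
  y_3 = -0.3718 - 0.05*-5.2053 = -0.1115
Step 4: grad_x = 2*4*-0.8613 = -6.8907, grad_y = 2*7*-0.1115 = -1.5616
  x_4 = -0.8613 - 0.05*-6.8907 = -0.5168
  y_4 = -0.1115 - 0.05*-1.5616 = -0.0335
f(-0.5168, -0.0335) = 4*(-0.5168)^2 + 7*(-0.0335)^2 = 1.0762
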